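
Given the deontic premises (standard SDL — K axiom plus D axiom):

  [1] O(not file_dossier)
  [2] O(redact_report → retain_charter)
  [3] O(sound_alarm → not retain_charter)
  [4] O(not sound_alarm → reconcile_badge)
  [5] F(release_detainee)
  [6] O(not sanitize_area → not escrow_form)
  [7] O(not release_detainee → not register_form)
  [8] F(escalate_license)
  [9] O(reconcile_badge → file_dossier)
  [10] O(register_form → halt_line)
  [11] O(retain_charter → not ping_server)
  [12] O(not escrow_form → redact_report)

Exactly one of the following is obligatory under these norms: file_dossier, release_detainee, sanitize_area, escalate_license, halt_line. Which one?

Premise 1 states O(not file_dossier) outright.
The contrapositive of premise 9 (O(reconcile_badge → file_dossier)) is O(not file_dossier → not reconcile_badge), and O(not file_dossier) is already established, so O(not reconcile_badge).
The contrapositive of premise 4 (O(not sound_alarm → reconcile_badge)) is O(not reconcile_badge → sound_alarm), and O(not reconcile_badge) is already established, so O(sound_alarm).
From O(sound_alarm) and premise 3, O(sound_alarm → not retain_charter), we obtain O(not retain_charter).
Premise 2, O(redact_report → retain_charter), contraposes to O(not retain_charter → not redact_report); with O(not retain_charter) we get O(not redact_report).
Premise 12 is O(not escrow_form → redact_report); contrapositively O(not redact_report → escrow_form). Since O(not redact_report) holds, K gives O(escrow_form).
The contrapositive of premise 6 (O(not sanitize_area → not escrow_form)) is O(escrow_form → sanitize_area), and O(escrow_form) is already established, so O(sanitize_area).
So O(sanitize_area) holds — sanitize_area is obligatory. None of the other listed options is made obligatory by any chain of premises.

sanitize_area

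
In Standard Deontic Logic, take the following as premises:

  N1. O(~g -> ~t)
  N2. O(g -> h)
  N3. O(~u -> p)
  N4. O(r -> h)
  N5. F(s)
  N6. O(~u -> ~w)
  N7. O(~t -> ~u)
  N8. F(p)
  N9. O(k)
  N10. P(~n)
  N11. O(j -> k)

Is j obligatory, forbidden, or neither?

Premise 11 is O(j -> k); even if O(k) held, inferring O(j) would be affirming the consequent — invalid.
No premise or chain of K-axiom applications forces O(j), and none forces O(~j). So j is neither obligatory nor forbidden under these norms.

Neither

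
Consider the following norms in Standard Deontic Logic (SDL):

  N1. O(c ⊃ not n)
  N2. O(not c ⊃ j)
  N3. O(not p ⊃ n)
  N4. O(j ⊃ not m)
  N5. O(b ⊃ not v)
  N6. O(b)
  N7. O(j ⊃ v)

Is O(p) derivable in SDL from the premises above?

Yes

Premise 6 states O(b) outright.
Applying K to premise 5 (O(b ⊃ not v)) and O(b) yields O(not v).
Premise 7 is O(j ⊃ v); contrapositively O(not v ⊃ not j). Since O(not v) holds, K gives O(not j).
Premise 2, O(not c ⊃ j), contraposes to O(not j ⊃ c); with O(not j) we get O(c).
Applying K to premise 1 (O(c ⊃ not n)) and O(c) yields O(not n).
Premise 3 is O(not p ⊃ n); contrapositively O(not n ⊃ p). Since O(not n) holds, K gives O(p).
Premise 4 does not contribute to this derivation.
So O(p) follows.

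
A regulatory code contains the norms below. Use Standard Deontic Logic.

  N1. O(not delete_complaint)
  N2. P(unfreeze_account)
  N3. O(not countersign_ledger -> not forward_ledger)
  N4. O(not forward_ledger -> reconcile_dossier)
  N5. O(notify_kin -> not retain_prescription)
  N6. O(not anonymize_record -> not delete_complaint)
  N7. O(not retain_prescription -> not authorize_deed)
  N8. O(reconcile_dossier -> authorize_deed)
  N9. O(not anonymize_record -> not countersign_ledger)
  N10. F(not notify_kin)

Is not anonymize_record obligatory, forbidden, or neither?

Forbidden

Premise 10 is F(not notify_kin), i.e. O(notify_kin).
Premise 5 is O(notify_kin -> not retain_prescription); since O(notify_kin), deontic closure gives O(not retain_prescription).
With premise 7, O(not retain_prescription -> not authorize_deed), the K-axiom yields O(not authorize_deed).
Premise 8, O(reconcile_dossier -> authorize_deed), contraposes to O(not authorize_deed -> not reconcile_dossier); with O(not authorize_deed) we get O(not reconcile_dossier).
Premise 4 is O(not forward_ledger -> reconcile_dossier); contrapositively O(not reconcile_dossier -> forward_ledger). Since O(not reconcile_dossier) holds, K gives O(forward_ledger).
The contrapositive of premise 3 (O(not countersign_ledger -> not forward_ledger)) is O(forward_ledger -> countersign_ledger), and O(forward_ledger) is already established, so O(countersign_ledger).
The contrapositive of premise 9 (O(not anonymize_record -> not countersign_ledger)) is O(countersign_ledger -> anonymize_record), and O(countersign_ledger) is already established, so O(anonymize_record).
Premises 1, 2, 6 do not contribute to this derivation.
Thus O(anonymize_record), which is F(not anonymize_record): not anonymize_record is forbidden.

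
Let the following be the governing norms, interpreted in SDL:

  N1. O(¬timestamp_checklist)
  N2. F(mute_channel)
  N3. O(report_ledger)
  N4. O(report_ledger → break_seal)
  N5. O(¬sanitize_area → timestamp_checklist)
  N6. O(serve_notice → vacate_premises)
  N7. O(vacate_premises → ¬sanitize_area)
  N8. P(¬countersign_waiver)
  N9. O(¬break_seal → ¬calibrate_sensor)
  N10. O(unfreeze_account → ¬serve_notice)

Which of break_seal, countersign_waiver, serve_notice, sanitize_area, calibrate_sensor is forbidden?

serve_notice

Premise 1 states O(¬timestamp_checklist) outright.
The contrapositive of premise 5 (O(¬sanitize_area → timestamp_checklist)) is O(¬timestamp_checklist → sanitize_area), and O(¬timestamp_checklist) is already established, so O(sanitize_area).
The contrapositive of premise 7 (O(vacate_premises → ¬sanitize_area)) is O(sanitize_area → ¬vacate_premises), and O(sanitize_area) is already established, so O(¬vacate_premises).
Premise 6, O(serve_notice → vacate_premises), contraposes to O(¬vacate_premises → ¬serve_notice); with O(¬vacate_premises) we get O(¬serve_notice).
So O(¬serve_notice) holds, i.e. serve_notice is forbidden. None of the other listed options is forbidden under the premises.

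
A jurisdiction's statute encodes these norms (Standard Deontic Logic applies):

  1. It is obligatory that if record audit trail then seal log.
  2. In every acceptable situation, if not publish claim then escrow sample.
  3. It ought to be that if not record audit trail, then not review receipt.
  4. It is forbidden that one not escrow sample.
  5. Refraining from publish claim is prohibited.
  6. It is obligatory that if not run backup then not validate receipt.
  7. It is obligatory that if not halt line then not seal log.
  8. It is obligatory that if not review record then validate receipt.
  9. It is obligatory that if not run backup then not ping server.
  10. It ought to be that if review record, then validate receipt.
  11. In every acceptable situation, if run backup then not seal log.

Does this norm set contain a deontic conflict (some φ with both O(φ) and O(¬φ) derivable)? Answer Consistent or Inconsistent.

Consistent

Premise 2 is O(¬publish_claim → escrow_sample); even if O(escrow_sample) held, inferring O(¬publish_claim) would be affirming the consequent — invalid.
So O(¬publish_claim) is not derivable, and the apparent clash with O(publish_claim) does not arise.
A world satisfying every obligation exists (e.g. escrow_sample=true, halt_line=false, ping_server=false, publish_claim=true, record_audit_trail=false, review_receipt=false, review_record=false, run_backup=true, seal_log=false, validate_receipt=true); no atom is both obligatory and forbidden, so the set is consistent.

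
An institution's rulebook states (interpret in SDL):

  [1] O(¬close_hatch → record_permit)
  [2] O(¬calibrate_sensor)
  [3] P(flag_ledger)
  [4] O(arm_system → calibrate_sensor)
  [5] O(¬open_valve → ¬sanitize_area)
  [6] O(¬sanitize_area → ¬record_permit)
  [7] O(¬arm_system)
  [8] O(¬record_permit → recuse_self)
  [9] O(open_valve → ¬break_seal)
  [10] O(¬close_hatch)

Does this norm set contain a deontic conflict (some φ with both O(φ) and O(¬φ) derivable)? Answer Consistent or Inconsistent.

Premise 4 is O(arm_system → calibrate_sensor), but O(arm_system) is not derivable from the premises, so it does not yield O(calibrate_sensor).
So O(calibrate_sensor) is not derivable, and the apparent clash with O(¬calibrate_sensor) does not arise.
A world satisfying every obligation exists (e.g. arm_system=false, break_seal=false, calibrate_sensor=false, close_hatch=false, flag_ledger=false, open_valve=true, record_permit=true, recuse_self=false, sanitize_area=true); no atom is both obligatory and forbidden, so the set is consistent.

Consistent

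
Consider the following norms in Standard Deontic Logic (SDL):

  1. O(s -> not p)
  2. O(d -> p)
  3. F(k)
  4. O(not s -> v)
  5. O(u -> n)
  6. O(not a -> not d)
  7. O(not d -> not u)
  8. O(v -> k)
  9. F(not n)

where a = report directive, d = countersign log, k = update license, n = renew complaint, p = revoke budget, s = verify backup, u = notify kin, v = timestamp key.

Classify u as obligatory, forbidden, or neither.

Forbidden

F(k) at premise 3 means O(not k).
Premise 8, O(v -> k), contraposes to O(not k -> not v); with O(not k) we get O(not v).
The contrapositive of premise 4 (O(not s -> v)) is O(not v -> s), and O(not v) is already established, so O(s).
Premise 1 is O(s -> not p); since O(s), deontic closure gives O(not p).
Premise 2 is O(d -> p); contrapositively O(not p -> not d). Since O(not p) holds, K gives O(not d).
Premise 7 is O(not d -> not u); since O(not d), deontic closure gives O(not u).
Premises 5, 6, 9 do not contribute to this derivation.
Thus O(not u), which is F(u): u is forbidden.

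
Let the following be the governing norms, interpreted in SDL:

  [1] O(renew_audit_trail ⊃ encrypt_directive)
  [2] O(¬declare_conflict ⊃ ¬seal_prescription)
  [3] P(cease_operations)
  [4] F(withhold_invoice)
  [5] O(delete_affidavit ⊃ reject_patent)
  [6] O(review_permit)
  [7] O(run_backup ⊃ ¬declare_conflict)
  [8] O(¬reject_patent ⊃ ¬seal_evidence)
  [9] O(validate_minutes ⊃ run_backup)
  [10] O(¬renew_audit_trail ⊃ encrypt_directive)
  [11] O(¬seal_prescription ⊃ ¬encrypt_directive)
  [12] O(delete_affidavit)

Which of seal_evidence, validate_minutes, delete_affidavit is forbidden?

validate_minutes

Premises 10 and 1 are O(¬renew_audit_trail ⊃ encrypt_directive) and O(renew_audit_trail ⊃ encrypt_directive); every ideal world satisfies ¬renew_audit_trail or renew_audit_trail, so in either case encrypt_directive holds — hence O(encrypt_directive).
Premise 11 is O(¬seal_prescription ⊃ ¬encrypt_directive); contrapositively O(encrypt_directive ⊃ seal_prescription). Since O(encrypt_directive) holds, K gives O(seal_prescription).
Premise 2, O(¬declare_conflict ⊃ ¬seal_prescription), contraposes to O(seal_prescription ⊃ declare_conflict); with O(seal_prescription) we get O(declare_conflict).
The contrapositive of premise 7 (O(run_backup ⊃ ¬declare_conflict)) is O(declare_conflict ⊃ ¬run_backup), and O(declare_conflict) is already established, so O(¬run_backup).
The contrapositive of premise 9 (O(validate_minutes ⊃ run_backup)) is O(¬run_backup ⊃ ¬validate_minutes), and O(¬run_backup) is already established, so O(¬validate_minutes).
So O(¬validate_minutes) holds, i.e. validate_minutes is forbidden. None of the other listed options is forbidden under the premises.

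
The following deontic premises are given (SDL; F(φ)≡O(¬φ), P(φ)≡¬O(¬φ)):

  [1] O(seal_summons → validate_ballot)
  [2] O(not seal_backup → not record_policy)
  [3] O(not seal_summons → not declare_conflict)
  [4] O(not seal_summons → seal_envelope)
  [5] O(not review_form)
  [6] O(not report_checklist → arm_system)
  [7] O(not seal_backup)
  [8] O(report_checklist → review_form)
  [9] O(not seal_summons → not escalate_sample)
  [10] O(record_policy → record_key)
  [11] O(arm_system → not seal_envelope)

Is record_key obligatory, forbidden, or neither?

Neither

Premise 10 is O(record_policy → record_key), but O(record_policy) is not derivable from the premises, so it does not yield O(record_key).
No premise or chain of K-axiom applications forces O(record_key), and none forces O(not record_key). So record_key is neither obligatory nor forbidden under these norms.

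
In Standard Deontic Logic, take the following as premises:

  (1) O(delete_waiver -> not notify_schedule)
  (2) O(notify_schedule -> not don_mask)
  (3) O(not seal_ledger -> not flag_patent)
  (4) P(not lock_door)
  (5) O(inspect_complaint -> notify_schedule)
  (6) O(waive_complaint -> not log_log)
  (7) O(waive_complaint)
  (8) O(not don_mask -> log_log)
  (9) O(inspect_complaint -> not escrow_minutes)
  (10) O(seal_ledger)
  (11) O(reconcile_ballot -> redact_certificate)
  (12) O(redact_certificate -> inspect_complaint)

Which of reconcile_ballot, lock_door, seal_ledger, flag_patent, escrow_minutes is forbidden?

reconcile_ballot

Premise 7 gives O(waive_complaint).
From O(waive_complaint) and premise 6, O(waive_complaint -> not log_log), we obtain O(not log_log).
The contrapositive of premise 8 (O(not don_mask -> log_log)) is O(not log_log -> don_mask), and O(not log_log) is already established, so O(don_mask).
Premise 2, O(notify_schedule -> not don_mask), contraposes to O(don_mask -> not notify_schedule); with O(don_mask) we get O(not notify_schedule).
Premise 5 is O(inspect_complaint -> notify_schedule); contrapositively O(not notify_schedule -> not inspect_complaint). Since O(not notify_schedule) holds, K gives O(not inspect_complaint).
Premise 12 is O(redact_certificate -> inspect_complaint); contrapositively O(not inspect_complaint -> not redact_certificate). Since O(not inspect_complaint) holds, K gives O(not redact_certificate).
Premise 11, O(reconcile_ballot -> redact_certificate), contraposes to O(not redact_certificate -> not reconcile_ballot); with O(not redact_certificate) we get O(not reconcile_ballot).
So O(not reconcile_ballot) holds, i.e. reconcile_ballot is forbidden. None of the other listed options is forbidden under the premises.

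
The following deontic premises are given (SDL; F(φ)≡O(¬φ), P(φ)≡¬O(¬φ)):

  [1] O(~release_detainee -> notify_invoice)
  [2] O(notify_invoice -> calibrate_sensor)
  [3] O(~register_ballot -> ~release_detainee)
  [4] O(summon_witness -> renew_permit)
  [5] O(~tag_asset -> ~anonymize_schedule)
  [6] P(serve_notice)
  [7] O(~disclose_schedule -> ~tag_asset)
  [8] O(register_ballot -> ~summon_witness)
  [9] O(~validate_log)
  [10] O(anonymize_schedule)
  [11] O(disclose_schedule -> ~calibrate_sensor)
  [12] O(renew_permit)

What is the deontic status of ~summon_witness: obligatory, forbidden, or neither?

Premise 10 states O(anonymize_schedule) outright.
The contrapositive of premise 5 (O(~tag_asset -> ~anonymize_schedule)) is O(anonymize_schedule -> tag_asset), and O(anonymize_schedule) is already established, so O(tag_asset).
The contrapositive of premise 7 (O(~disclose_schedule -> ~tag_asset)) is O(tag_asset -> disclose_schedule), and O(tag_asset) is already established, so O(disclose_schedule).
Premise 11 is O(disclose_schedule -> ~calibrate_sensor); since O(disclose_schedule), deontic closure gives O(~calibrate_sensor).
Premise 2, O(notify_invoice -> calibrate_sensor), contraposes to O(~calibrate_sensor -> ~notify_invoice); with O(~calibrate_sensor) we get O(~notify_invoice).
Premise 1 is O(~release_detainee -> notify_invoice); contrapositively O(~notify_invoice -> release_detainee). Since O(~notify_invoice) holds, K gives O(release_detainee).
The contrapositive of premise 3 (O(~register_ballot -> ~release_detainee)) is O(release_detainee -> register_ballot), and O(release_detainee) is already established, so O(register_ballot).
Premise 8 is O(register_ballot -> ~summon_witness); since O(register_ballot), deontic closure gives O(~summon_witness).
Premises 4, 6, 9, 12 do not contribute to this derivation.
Hence ~summon_witness is obligatory.

Obligatory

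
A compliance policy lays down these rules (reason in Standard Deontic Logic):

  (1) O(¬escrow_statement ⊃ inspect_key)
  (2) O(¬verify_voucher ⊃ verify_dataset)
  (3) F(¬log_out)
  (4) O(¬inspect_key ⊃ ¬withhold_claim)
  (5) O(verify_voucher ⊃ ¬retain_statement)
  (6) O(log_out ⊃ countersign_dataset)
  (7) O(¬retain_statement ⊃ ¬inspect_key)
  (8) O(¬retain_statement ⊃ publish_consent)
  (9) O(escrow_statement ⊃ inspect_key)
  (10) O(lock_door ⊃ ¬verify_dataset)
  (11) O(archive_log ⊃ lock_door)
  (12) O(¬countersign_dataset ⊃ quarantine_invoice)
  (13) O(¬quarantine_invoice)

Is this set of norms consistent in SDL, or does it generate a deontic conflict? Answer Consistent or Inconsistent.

Consistent

Premise 12 is O(¬countersign_dataset ⊃ quarantine_invoice), but O(¬countersign_dataset) is not derivable from the premises, so it does not yield O(quarantine_invoice).
So O(quarantine_invoice) is not derivable, and the apparent clash with O(¬quarantine_invoice) does not arise.
A world satisfying every obligation exists (e.g. archive_log=false, countersign_dataset=true, escrow_statement=false, inspect_key=true, lock_door=false, log_out=true, publish_consent=false, quarantine_invoice=false, retain_statement=true, verify_dataset=true, verify_voucher=false, withhold_claim=false); no atom is both obligatory and forbidden, so the set is consistent.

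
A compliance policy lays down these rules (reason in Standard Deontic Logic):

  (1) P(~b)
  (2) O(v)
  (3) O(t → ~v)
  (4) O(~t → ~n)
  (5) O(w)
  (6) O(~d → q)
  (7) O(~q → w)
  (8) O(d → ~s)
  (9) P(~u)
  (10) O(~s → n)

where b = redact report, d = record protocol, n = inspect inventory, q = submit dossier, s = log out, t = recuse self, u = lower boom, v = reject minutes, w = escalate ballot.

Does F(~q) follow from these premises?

Premise 2 gives O(v).
Premise 3 is O(t → ~v); contrapositively O(v → ~t). Since O(v) holds, K gives O(~t).
Premise 4 is O(~t → ~n); since O(~t), deontic closure gives O(~n).
Premise 10 is O(~s → n); contrapositively O(~n → s). Since O(~n) holds, K gives O(s).
The contrapositive of premise 8 (O(d → ~s)) is O(s → ~d), and O(s) is already established, so O(~d).
From O(~d) and premise 6, O(~d → q), we obtain O(q).
Premises 1, 5, 7, 9 do not contribute to this derivation.
So O(q) holds, i.e. F(~q). The claim follows.

Yes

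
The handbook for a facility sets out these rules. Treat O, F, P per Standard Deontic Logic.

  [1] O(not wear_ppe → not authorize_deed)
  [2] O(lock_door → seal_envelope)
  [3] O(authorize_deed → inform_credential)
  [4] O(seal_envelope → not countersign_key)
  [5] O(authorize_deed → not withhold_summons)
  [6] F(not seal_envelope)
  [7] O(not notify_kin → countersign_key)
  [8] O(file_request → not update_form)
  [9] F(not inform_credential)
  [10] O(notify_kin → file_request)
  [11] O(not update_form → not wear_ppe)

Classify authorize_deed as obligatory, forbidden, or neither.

Forbidden

Premise 6, F(not seal_envelope), is equivalent to O(seal_envelope).
Premise 4 is O(seal_envelope → not countersign_key); since O(seal_envelope), deontic closure gives O(not countersign_key).
Premise 7, O(not notify_kin → countersign_key), contraposes to O(not countersign_key → notify_kin); with O(not countersign_key) we get O(notify_kin).
Applying K to premise 10 (O(notify_kin → file_request)) and O(notify_kin) yields O(file_request).
From O(file_request) and premise 8, O(file_request → not update_form), we obtain O(not update_form).
Applying K to premise 11 (O(not update_form → not wear_ppe)) and O(not update_form) yields O(not wear_ppe).
From O(not wear_ppe) and premise 1, O(not wear_ppe → not authorize_deed), we obtain O(not authorize_deed).
Premises 2, 3, 5, 9 do not contribute to this derivation.
Thus O(not authorize_deed), which is F(authorize_deed): authorize_deed is forbidden.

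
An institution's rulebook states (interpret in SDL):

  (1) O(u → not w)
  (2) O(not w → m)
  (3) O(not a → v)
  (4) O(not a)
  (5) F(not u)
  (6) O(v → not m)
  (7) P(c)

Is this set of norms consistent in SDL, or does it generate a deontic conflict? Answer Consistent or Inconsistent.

F(not u) at premise 5 means O(u).
From O(u) and premise 1, O(u → not w), we obtain O(not w).
From O(not w) and premise 2, O(not w → m), we obtain O(m).
Premise 6 is O(v → not m); contrapositively O(m → not v). Since O(m) holds, K gives O(not v).
The contrapositive of premise 3 (O(not a → v)) is O(not v → a), and O(not v) is already established, so O(a).
But premise 4 directly asserts O(not a).
We now have both O(a) and O(not a) — a is simultaneously obligatory and forbidden, violating the D-axiom.

Inconsistent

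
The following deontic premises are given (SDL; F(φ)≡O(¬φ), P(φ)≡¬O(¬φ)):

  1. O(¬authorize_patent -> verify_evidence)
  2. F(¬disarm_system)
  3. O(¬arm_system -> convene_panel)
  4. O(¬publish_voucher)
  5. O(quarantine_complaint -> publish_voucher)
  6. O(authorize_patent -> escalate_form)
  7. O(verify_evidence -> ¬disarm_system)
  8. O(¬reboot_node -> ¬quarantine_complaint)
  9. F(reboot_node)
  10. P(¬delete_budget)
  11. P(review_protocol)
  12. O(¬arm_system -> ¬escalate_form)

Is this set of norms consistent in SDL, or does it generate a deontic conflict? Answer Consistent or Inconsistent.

Premise 5 is O(quarantine_complaint -> publish_voucher), but O(quarantine_complaint) is not derivable from the premises, so it does not yield O(publish_voucher).
So O(publish_voucher) is not derivable, and the apparent clash with O(¬publish_voucher) does not arise.
A world satisfying every obligation exists (e.g. arm_system=true, authorize_patent=true, convene_panel=false, delete_budget=false, disarm_system=true, escalate_form=true, publish_voucher=false, quarantine_complaint=false, reboot_node=false, review_protocol=false, verify_evidence=false); no atom is both obligatory and forbidden, so the set is consistent.

Consistent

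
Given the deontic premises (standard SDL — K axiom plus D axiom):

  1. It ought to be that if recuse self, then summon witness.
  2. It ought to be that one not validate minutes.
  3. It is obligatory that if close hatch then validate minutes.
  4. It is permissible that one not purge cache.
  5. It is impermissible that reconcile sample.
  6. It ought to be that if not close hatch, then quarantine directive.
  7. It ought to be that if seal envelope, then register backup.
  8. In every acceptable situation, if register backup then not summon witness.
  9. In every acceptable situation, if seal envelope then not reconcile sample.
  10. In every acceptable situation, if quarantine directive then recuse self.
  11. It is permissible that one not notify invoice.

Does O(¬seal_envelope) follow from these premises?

From premise 2 we have O(¬validate_minutes).
Premise 3, O(close_hatch → validate_minutes), contraposes to O(¬validate_minutes → ¬close_hatch); with O(¬validate_minutes) we get O(¬close_hatch).
From O(¬close_hatch) and premise 6, O(¬close_hatch → quarantine_directive), we obtain O(quarantine_directive).
Premise 10 is O(quarantine_directive → recuse_self); since O(quarantine_directive), deontic closure gives O(recuse_self).
Applying K to premise 1 (O(recuse_self → summon_witness)) and O(recuse_self) yields O(summon_witness).
The contrapositive of premise 8 (O(register_backup → ¬summon_witness)) is O(summon_witness → ¬register_backup), and O(summon_witness) is already established, so O(¬register_backup).
Premise 7, O(seal_envelope → register_backup), contraposes to O(¬register_backup → ¬seal_envelope); with O(¬register_backup) we get O(¬seal_envelope).
Premises 4, 5, 9, 11 do not contribute to this derivation.
So O(¬seal_envelope) follows.

Yes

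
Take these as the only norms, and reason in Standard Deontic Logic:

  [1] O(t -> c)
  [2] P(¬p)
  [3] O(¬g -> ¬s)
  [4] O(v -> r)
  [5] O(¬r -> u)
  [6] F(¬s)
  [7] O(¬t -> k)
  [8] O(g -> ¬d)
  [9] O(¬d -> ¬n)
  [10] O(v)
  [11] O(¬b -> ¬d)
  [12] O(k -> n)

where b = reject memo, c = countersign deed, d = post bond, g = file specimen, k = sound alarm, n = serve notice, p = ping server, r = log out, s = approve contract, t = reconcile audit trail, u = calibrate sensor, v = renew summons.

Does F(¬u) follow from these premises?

No

Premise 5 is O(¬r -> u), but O(¬r) is not derivable from the premises, so it does not yield O(u).
No other premise forces O(u). An ideal world satisfying every premise can still have ¬u true, so F(¬u) is not derivable.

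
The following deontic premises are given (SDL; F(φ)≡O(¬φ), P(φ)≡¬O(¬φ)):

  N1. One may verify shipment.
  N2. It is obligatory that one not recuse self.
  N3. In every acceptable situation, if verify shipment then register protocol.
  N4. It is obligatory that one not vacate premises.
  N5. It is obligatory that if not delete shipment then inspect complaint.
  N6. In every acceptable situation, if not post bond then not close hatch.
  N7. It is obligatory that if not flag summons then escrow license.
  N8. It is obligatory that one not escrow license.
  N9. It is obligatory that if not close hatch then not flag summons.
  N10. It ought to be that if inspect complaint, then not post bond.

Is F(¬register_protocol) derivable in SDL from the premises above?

Premise 3 is O(verify_shipment → register_protocol), but O(verify_shipment) is not derivable from the premises (the permission P(verify_shipment) asserts only ¬O(¬verify_shipment), not O(verify_shipment)), so it does not yield O(register_protocol).
No other premise forces O(register_protocol). An ideal world satisfying every premise can still have ¬register_protocol true, so F(¬register_protocol) is not derivable.

No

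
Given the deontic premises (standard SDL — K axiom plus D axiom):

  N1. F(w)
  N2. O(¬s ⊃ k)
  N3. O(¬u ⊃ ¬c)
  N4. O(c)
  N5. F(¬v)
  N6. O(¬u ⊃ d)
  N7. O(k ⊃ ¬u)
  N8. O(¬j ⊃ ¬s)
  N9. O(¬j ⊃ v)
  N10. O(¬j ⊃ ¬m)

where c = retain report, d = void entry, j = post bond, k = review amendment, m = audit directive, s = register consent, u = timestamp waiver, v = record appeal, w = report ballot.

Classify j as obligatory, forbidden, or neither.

From premise 4 we have O(c).
The contrapositive of premise 3 (O(¬u ⊃ ¬c)) is O(c ⊃ u), and O(c) is already established, so O(u).
The contrapositive of premise 7 (O(k ⊃ ¬u)) is O(u ⊃ ¬k), and O(u) is already established, so O(¬k).
Premise 2, O(¬s ⊃ k), contraposes to O(¬k ⊃ s); with O(¬k) we get O(s).
The contrapositive of premise 8 (O(¬j ⊃ ¬s)) is O(s ⊃ j), and O(s) is already established, so O(j).
Premises 1, 5, 6, 9, 10 do not contribute to this derivation.
Hence j is obligatory.

Obligatory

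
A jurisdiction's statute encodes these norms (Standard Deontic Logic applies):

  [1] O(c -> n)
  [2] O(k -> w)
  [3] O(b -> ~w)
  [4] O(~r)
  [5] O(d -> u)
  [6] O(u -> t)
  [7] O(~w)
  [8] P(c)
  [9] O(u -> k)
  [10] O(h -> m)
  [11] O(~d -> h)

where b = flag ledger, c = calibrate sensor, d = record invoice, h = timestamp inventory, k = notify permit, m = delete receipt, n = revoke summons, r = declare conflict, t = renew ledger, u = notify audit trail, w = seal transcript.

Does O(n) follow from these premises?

No

Premise 1 is O(c -> n), but O(c) is not derivable from the premises (the permission P(c) asserts only ~O(~c), not O(c)), so it does not yield O(n).
No other premise forces O(n). An ideal world satisfying every premise can still have n false, so O(n) is not derivable.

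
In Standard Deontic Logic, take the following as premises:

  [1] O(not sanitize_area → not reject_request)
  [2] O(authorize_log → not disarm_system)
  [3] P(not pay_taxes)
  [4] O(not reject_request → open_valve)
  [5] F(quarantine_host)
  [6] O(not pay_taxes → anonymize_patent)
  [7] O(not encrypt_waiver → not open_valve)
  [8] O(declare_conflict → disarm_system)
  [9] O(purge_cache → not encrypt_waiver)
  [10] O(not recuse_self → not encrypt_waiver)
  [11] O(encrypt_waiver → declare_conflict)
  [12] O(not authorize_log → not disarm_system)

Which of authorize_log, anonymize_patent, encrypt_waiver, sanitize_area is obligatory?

Premises 12 and 2 are O(not authorize_log → not disarm_system) and O(authorize_log → not disarm_system); every ideal world satisfies not authorize_log or authorize_log, so in either case not disarm_system holds — hence O(not disarm_system).
Premise 8, O(declare_conflict → disarm_system), contraposes to O(not disarm_system → not declare_conflict); with O(not disarm_system) we get O(not declare_conflict).
The contrapositive of premise 11 (O(encrypt_waiver → declare_conflict)) is O(not declare_conflict → not encrypt_waiver), and O(not declare_conflict) is already established, so O(not encrypt_waiver).
With premise 7, O(not encrypt_waiver → not open_valve), the K-axiom yields O(not open_valve).
The contrapositive of premise 4 (O(not reject_request → open_valve)) is O(not open_valve → reject_request), and O(not open_valve) is already established, so O(reject_request).
Premise 1, O(not sanitize_area → not reject_request), contraposes to O(reject_request → sanitize_area); with O(reject_request) we get O(sanitize_area).
So O(sanitize_area) holds — sanitize_area is obligatory. None of the other listed options is made obligatory by any chain of premises.

sanitize_area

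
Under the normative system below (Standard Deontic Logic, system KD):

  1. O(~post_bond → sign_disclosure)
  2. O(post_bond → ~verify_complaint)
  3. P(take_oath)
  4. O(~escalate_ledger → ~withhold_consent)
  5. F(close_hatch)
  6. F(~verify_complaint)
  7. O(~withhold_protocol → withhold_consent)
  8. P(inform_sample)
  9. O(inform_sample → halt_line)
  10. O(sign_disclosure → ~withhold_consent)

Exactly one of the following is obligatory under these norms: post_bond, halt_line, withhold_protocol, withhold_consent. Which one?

Premise 6, F(~verify_complaint), is equivalent to O(verify_complaint).
Premise 2, O(post_bond → ~verify_complaint), contraposes to O(verify_complaint → ~post_bond); with O(verify_complaint) we get O(~post_bond).
Applying K to premise 1 (O(~post_bond → sign_disclosure)) and O(~post_bond) yields O(sign_disclosure).
With premise 10, O(sign_disclosure → ~withhold_consent), the K-axiom yields O(~withhold_consent).
Premise 7 is O(~withhold_protocol → withhold_consent); contrapositively O(~withhold_consent → withhold_protocol). Since O(~withhold_consent) holds, K gives O(withhold_protocol).
So O(withhold_protocol) holds — withhold_protocol is obligatory. None of the other listed options is made obligatory by any chain of premises.

withhold_protocol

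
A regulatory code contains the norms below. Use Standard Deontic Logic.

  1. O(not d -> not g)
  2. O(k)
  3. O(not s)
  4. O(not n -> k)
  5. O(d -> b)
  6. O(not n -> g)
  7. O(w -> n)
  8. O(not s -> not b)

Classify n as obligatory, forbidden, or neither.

Obligatory

Premise 3 states O(not s) outright.
With premise 8, O(not s -> not b), the K-axiom yields O(not b).
Premise 5 is O(d -> b); contrapositively O(not b -> not d). Since O(not b) holds, K gives O(not d).
Premise 1 is O(not d -> not g); since O(not d), deontic closure gives O(not g).
Premise 6, O(not n -> g), contraposes to O(not g -> n); with O(not g) we get O(n).
Premises 2, 4, 7 do not contribute to this derivation.
Hence n is obligatory.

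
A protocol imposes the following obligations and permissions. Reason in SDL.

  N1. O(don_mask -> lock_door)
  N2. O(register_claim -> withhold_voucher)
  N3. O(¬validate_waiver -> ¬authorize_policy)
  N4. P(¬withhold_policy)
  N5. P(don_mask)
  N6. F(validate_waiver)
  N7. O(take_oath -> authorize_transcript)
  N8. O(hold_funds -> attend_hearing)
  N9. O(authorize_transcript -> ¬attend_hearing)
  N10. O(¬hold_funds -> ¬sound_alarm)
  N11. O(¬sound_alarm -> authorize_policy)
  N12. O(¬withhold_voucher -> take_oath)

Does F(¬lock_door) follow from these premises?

Premise 1 is O(don_mask -> lock_door), but O(don_mask) is not derivable from the premises (the permission P(don_mask) asserts only ¬O(¬don_mask), not O(don_mask)), so it does not yield O(lock_door).
No other premise forces O(lock_door). An ideal world satisfying every premise can still have ¬lock_door true, so F(¬lock_door) is not derivable.

No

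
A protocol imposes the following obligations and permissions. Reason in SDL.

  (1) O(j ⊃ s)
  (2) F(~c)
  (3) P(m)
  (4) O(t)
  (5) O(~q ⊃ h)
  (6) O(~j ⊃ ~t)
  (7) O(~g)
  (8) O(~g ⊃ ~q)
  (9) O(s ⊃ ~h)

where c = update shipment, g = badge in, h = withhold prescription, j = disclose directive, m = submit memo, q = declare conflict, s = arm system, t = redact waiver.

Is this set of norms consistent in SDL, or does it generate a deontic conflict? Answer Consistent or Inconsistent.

Inconsistent

Premise 4 states O(t) outright.
The contrapositive of premise 6 (O(~j ⊃ ~t)) is O(t ⊃ j), and O(t) is already established, so O(j).
From O(j) and premise 1, O(j ⊃ s), we obtain O(s).
Premise 9 is O(s ⊃ ~h); since O(s), deontic closure gives O(~h).
The contrapositive of premise 5 (O(~q ⊃ h)) is O(~h ⊃ q), and O(~h) is already established, so O(q).
Premise 8, O(~g ⊃ ~q), contraposes to O(q ⊃ g); with O(q) we get O(g).
Yet premise 7 states O(~g).
We now have both O(g) and O(~g) — g is simultaneously obligatory and forbidden, violating the D-axiom.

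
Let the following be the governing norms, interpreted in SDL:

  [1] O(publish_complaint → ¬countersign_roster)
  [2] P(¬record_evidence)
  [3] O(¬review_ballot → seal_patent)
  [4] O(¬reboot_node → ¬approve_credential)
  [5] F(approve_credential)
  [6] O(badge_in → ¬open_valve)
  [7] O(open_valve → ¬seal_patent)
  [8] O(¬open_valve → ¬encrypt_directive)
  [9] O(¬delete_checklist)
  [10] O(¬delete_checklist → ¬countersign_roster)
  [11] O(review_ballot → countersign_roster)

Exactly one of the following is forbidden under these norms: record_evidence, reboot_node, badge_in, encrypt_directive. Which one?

From premise 9 we have O(¬delete_checklist).
From O(¬delete_checklist) and premise 10, O(¬delete_checklist → ¬countersign_roster), we obtain O(¬countersign_roster).
Premise 11, O(review_ballot → countersign_roster), contraposes to O(¬countersign_roster → ¬review_ballot); with O(¬countersign_roster) we get O(¬review_ballot).
With premise 3, O(¬review_ballot → seal_patent), the K-axiom yields O(seal_patent).
Premise 7 is O(open_valve → ¬seal_patent); contrapositively O(seal_patent → ¬open_valve). Since O(seal_patent) holds, K gives O(¬open_valve).
From O(¬open_valve) and premise 8, O(¬open_valve → ¬encrypt_directive), we obtain O(¬encrypt_directive).
So O(¬encrypt_directive) holds, i.e. encrypt_directive is forbidden. None of the other listed options is forbidden under the premises.

encrypt_directive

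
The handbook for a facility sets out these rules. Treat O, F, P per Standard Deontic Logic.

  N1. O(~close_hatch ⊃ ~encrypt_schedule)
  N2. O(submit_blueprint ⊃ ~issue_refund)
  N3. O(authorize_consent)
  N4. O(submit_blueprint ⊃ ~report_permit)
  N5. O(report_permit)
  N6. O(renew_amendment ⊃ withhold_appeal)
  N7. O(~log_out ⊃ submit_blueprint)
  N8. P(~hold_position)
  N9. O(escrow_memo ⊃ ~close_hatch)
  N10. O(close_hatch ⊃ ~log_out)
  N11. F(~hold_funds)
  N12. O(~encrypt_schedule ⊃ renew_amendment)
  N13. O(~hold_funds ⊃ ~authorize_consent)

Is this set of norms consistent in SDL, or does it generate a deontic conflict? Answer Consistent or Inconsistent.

Premise 13 is O(~hold_funds ⊃ ~authorize_consent), but O(~hold_funds) is not derivable from the premises, so it does not yield O(~authorize_consent).
So O(~authorize_consent) is not derivable, and the apparent clash with O(authorize_consent) does not arise.
A world satisfying every obligation exists (e.g. authorize_consent=true, close_hatch=false, encrypt_schedule=false, escrow_memo=false, hold_funds=true, hold_position=false, issue_refund=false, log_out=true, renew_amendment=true, report_permit=true, submit_blueprint=false, withhold_appeal=true); no atom is both obligatory and forbidden, so the set is consistent.

Consistent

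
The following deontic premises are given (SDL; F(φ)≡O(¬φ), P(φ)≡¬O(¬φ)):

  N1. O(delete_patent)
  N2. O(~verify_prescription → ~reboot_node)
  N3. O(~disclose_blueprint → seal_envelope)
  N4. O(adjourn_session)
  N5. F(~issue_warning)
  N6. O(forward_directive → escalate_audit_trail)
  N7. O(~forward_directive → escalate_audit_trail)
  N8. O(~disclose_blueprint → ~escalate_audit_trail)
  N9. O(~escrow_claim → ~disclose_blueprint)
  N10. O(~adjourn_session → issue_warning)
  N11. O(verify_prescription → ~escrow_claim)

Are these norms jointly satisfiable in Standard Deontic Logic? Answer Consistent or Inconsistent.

Consistent

Premise 10 is O(~adjourn_session → issue_warning); even if O(issue_warning) held, inferring O(~adjourn_session) would be affirming the consequent — invalid.
So O(~adjourn_session) is not derivable, and the apparent clash with O(adjourn_session) does not arise.
A world satisfying every obligation exists (e.g. adjourn_session=true, delete_patent=true, disclose_blueprint=true, escalate_audit_trail=true, escrow_claim=true, forward_directive=false, issue_warning=true, reboot_node=false, seal_envelope=false, verify_prescription=false); no atom is both obligatory and forbidden, so the set is consistent.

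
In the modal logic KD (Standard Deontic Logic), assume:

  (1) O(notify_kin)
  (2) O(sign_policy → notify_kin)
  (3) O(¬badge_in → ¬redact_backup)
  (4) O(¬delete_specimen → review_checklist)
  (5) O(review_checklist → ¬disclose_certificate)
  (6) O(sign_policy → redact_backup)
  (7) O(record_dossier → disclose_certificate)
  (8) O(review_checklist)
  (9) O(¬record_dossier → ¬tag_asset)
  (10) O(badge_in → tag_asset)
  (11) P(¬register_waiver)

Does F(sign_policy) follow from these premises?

Yes

From premise 8 we have O(review_checklist).
Premise 5 is O(review_checklist → ¬disclose_certificate); since O(review_checklist), deontic closure gives O(¬disclose_certificate).
The contrapositive of premise 7 (O(record_dossier → disclose_certificate)) is O(¬disclose_certificate → ¬record_dossier), and O(¬disclose_certificate) is already established, so O(¬record_dossier).
Premise 9 is O(¬record_dossier → ¬tag_asset); since O(¬record_dossier), deontic closure gives O(¬tag_asset).
Premise 10, O(badge_in → tag_asset), contraposes to O(¬tag_asset → ¬badge_in); with O(¬tag_asset) we get O(¬badge_in).
With premise 3, O(¬badge_in → ¬redact_backup), the K-axiom yields O(¬redact_backup).
The contrapositive of premise 6 (O(sign_policy → redact_backup)) is O(¬redact_backup → ¬sign_policy), and O(¬redact_backup) is already established, so O(¬sign_policy).
Premises 1, 2, 4, 11 do not contribute to this derivation.
So O(¬sign_policy) holds, i.e. F(sign_policy). The claim follows.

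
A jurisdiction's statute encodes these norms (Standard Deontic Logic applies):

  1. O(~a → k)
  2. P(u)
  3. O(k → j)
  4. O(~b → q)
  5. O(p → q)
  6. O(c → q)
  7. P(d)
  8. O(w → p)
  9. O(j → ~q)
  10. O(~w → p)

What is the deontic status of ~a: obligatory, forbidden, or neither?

Forbidden

Premises 8 and 10 are O(w → p) and O(~w → p); every ideal world satisfies w or ~w, so in either case p holds — hence O(p).
Premise 5 is O(p → q); since O(p), deontic closure gives O(q).
Premise 9 is O(j → ~q); contrapositively O(q → ~j). Since O(q) holds, K gives O(~j).
The contrapositive of premise 3 (O(k → j)) is O(~j → ~k), and O(~j) is already established, so O(~k).
The contrapositive of premise 1 (O(~a → k)) is O(~k → a), and O(~k) is already established, so O(a).
Premises 2, 4, 6, 7 do not contribute to this derivation.
Thus O(a), which is F(~a): ~a is forbidden.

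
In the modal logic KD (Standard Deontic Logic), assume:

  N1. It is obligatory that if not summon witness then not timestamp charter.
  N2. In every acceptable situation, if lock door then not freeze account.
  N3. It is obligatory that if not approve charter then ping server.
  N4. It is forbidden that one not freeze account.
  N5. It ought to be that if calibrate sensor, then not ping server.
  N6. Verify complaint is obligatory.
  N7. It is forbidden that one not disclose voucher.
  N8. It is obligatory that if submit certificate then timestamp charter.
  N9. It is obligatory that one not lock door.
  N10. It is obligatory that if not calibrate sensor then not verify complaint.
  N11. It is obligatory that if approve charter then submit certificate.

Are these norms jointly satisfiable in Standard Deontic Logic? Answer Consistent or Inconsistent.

Premise 2 is O(lock_door → ¬freeze_account), but O(lock_door) is not derivable from the premises, so it does not yield O(¬freeze_account).
So O(¬freeze_account) is not derivable, and the apparent clash with O(freeze_account) does not arise.
A world satisfying every obligation exists (e.g. approve_charter=true, calibrate_sensor=true, disclose_voucher=true, freeze_account=true, lock_door=false, ping_server=false, submit_certificate=true, summon_witness=true, timestamp_charter=true, verify_complaint=true); no atom is both obligatory and forbidden, so the set is consistent.

Consistent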